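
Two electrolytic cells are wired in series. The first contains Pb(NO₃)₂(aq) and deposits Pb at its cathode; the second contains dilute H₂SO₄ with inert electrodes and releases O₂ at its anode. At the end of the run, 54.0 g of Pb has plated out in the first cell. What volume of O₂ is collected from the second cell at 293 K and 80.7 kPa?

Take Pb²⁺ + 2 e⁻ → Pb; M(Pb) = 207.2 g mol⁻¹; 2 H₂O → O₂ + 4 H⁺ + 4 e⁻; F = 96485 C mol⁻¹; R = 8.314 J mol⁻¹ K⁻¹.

3.93 L

n(Pb) = 54.0 / 207.2 = 0.2606 mol, so n(e⁻) = 2 × 0.2606 = 0.5212 mol.
The cells are in series, so the same 0.5212 mol of electrons passes through the second cell.
2 H₂O → O₂ + 4 H⁺ + 4 e⁻ — 4 mol e⁻ per mol O₂, so n(O₂) = 0.5212/4 = 0.1303 mol.
V = nRT/P = (0.1303 × 8.314 × 293) / (80.7 × 10³) = 0.00393 m³ = 3.93 L.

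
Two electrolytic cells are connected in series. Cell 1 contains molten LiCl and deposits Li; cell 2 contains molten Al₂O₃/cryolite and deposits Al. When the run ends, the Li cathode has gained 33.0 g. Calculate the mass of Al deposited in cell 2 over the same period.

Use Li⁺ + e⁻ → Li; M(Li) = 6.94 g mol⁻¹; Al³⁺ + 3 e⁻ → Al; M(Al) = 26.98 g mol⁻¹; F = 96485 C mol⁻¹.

n(Li) = 33.0 / 6.94 = 4.755 mol.
Since Li⁺ + e⁻ → Li, n(e⁻) passed = 1 × 4.755 = 4.755 mol.
Cells in series carry the same charge, so the same 4.755 mol of electrons passes through cell 2.
Al³⁺ + 3 e⁻ → Al, so n(Al) = 4.755 / 3 = 1.585 mol.
m(Al) = 1.585 × 26.98 = 42.8 g.

42.8 g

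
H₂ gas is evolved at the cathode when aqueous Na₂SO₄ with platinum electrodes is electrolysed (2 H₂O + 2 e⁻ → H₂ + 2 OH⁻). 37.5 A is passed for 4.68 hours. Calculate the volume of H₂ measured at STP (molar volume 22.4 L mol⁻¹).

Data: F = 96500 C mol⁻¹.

73.3 L

Q = I·t = 37.50 A × 16848 s = 631800 C.
n(e⁻) = Q/F = 631800 / 96500 = 6.547 mol.
2 electrons are transferred per H₂ molecule, so n(H₂) = 6.547 / 2 = 3.274 mol.
V = n × V_m = 3.274 × 22.4 = 73.3 L.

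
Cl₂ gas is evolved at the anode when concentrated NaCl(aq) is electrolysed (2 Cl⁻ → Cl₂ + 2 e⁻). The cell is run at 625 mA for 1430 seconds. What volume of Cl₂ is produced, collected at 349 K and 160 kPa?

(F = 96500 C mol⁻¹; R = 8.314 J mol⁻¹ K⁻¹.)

Q = I·t = 0.6250 A × 1430.0 s = 893.8 C.
n(e⁻) = Q/F = 893.8 / 96500 = 0.009262 mol.
2 electrons are transferred per Cl₂ molecule, so n(Cl₂) = 0.009262 / 2 = 0.004631 mol.
V = nRT/P = (0.004631 × 8.314 × 349) / (160 × 10³ Pa) = 8.40 × 10⁻⁵ m³ = 0.0840 L.

0.0840 L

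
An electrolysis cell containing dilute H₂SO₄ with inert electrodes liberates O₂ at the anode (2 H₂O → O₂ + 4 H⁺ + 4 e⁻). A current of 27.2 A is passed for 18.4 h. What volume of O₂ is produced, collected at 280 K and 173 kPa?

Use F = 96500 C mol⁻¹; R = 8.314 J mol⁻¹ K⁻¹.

Q = I·t = 27.20 A × 66240 s = 1802000 C.
n(e⁻) = Q/F = 1802000 / 96500 = 18.67 mol.
4 electrons are transferred per O₂ molecule, so n(O₂) = 18.67 / 4 = 4.668 mol.
V = nRT/P = (4.668 × 8.314 × 280) / (173 × 10³ Pa) = 0.0628 m³ = 62.8 L.

62.8 L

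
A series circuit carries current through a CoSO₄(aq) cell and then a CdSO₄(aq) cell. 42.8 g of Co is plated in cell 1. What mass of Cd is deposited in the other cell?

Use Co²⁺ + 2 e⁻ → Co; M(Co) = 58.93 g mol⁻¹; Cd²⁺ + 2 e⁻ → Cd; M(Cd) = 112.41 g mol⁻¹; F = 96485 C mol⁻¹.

81.6 g

n(Co) = 42.8 / 58.93 = 0.7263 mol.
Since Co²⁺ + 2 e⁻ → Co, n(e⁻) passed = 2 × 0.7263 = 1.453 mol.
Cells in series carry the same charge, so the same 1.453 mol of electrons passes through cell 2.
Cd²⁺ + 2 e⁻ → Cd, so n(Cd) = 1.453 / 2 = 0.7263 mol.
m(Cd) = 0.7263 × 112.41 = 81.6 g.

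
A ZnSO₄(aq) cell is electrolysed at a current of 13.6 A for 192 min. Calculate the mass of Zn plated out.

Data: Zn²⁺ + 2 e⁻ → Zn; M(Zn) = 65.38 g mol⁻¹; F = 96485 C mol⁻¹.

53.1 g

Q = I·t = 13.60 A × 11520 s = 156700 C.
n(e⁻) = Q/F = 156700 / 96485 = 1.624 mol.
Zn²⁺ + 2 e⁻ → Zn, so n(Zn) = n(e⁻)/2 = 0.8119 mol.
m = n·M = 0.8119 × 65.38 = 53.1 g.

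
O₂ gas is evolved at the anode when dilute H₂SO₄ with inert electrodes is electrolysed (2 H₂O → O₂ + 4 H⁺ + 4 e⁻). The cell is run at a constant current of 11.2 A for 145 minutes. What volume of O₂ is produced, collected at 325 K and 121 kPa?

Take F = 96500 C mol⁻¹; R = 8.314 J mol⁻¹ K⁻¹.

5.64 L

Q = I·t = 11.20 A × 8700.0 s = 97440 C.
n(e⁻) = Q/F = 97440 / 96500 = 1.010 mol.
4 electrons are transferred per O₂ molecule, so n(O₂) = 1.010 / 4 = 0.2524 mol.
V = nRT/P = (0.2524 × 8.314 × 325) / (121 × 10³ Pa) = 0.00564 m³ = 5.64 L.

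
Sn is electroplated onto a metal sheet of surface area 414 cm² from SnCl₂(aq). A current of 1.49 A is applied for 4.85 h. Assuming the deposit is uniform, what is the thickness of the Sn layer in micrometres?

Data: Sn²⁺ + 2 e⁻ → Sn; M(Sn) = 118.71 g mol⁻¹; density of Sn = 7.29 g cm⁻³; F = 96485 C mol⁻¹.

53.0 μm

Q = I·t = 1.490 × 17460 = 26020 C; n(e⁻) = 0.2696 mol.
n(Sn) = n(e⁻)/2 = 0.1348 mol, so m = 0.1348 × 118.71 = 16.00 g.
Volume = m/ρ = 16.00 / 7.29 = 2.195 cm³.
Thickness = V/A = 2.195 / 414 = 0.00530 cm = 53.0 μm.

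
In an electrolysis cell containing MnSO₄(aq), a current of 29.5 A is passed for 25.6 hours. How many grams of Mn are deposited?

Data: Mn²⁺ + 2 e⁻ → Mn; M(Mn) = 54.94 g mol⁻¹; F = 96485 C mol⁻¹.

774 g

Q = I·t = 29.50 A × 92160 s = 2719000 C.
n(e⁻) = Q/F = 2719000 / 96485 = 28.18 mol.
Mn²⁺ + 2 e⁻ → Mn, so n(Mn) = n(e⁻)/2 = 14.09 mol.
m = n·M = 14.09 × 54.94 = 774 g.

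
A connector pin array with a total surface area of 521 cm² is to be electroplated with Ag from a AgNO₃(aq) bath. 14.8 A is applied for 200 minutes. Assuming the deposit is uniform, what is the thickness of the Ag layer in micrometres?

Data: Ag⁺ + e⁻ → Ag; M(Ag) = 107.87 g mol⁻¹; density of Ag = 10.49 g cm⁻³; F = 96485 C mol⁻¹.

Q = I·t = 14.80 × 12000 = 177600 C; n(e⁻) = 1.841 mol.
n(Ag) = n(e⁻)/1 = 1.841 mol, so m = 1.841 × 107.87 = 198.6 g.
Volume = m/ρ = 198.6 / 10.49 = 18.93 cm³.
Thickness = V/A = 18.93 / 521 = 0.0363 cm = 363 μm.

363 μm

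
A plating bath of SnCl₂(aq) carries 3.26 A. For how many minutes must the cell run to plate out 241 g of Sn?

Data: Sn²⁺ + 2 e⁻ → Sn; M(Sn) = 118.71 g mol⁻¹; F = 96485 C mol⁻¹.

n(Sn) = m/M = 241 / 118.71 = 2.030 mol.
Each Sn atom requires 2 electrons, so n(e⁻) = 2 × 2.030 = 4.060 mol.
Q = n(e⁻)·F = 4.060 × 96485 = 391800 C.
t = Q/I = 391800 / 3.260 A = 120200 s = 2000 min.

2000 min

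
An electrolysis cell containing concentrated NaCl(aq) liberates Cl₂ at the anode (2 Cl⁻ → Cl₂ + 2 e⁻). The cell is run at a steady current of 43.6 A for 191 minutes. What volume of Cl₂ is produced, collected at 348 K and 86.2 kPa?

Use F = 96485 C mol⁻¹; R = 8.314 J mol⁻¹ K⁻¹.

Q = I·t = 43.60 A × 11460 s = 499700 C.
n(e⁻) = Q/F = 499700 / 96485 = 5.179 mol.
2 electrons are transferred per Cl₂ molecule, so n(Cl₂) = 5.179 / 2 = 2.589 mol.
V = nRT/P = (2.589 × 8.314 × 348) / (86.2 × 10³ Pa) = 0.0869 m³ = 86.9 L.

86.9 L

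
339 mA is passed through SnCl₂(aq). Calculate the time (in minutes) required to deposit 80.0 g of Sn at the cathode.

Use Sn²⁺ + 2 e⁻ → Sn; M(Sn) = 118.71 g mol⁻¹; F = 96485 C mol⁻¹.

6390 min

n(Sn) = m/M = 80.0 / 118.71 = 0.6739 mol.
Each Sn atom requires 2 electrons, so n(e⁻) = 2 × 0.6739 = 1.348 mol.
Q = n(e⁻)·F = 1.348 × 96485 = 130000 C.
t = Q/I = 130000 / 0.3390 A = 383600 s = 6390 min.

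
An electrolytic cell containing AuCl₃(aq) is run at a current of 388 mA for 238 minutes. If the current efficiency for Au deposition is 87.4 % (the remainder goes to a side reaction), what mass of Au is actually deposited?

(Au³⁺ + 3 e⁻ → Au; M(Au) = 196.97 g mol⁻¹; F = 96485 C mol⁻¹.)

3.30 g

Q = I·t = 0.3880 × 14280 = 5541 C.
n(e⁻) = 5541/96485 = 0.05742 mol; theoretically n(Au) = 0.05742/3 = 0.01914 mol, m_theo = 3.770 g.
At 87.4 % efficiency, m_actual = 0.874 × 3.770 = 3.30 g.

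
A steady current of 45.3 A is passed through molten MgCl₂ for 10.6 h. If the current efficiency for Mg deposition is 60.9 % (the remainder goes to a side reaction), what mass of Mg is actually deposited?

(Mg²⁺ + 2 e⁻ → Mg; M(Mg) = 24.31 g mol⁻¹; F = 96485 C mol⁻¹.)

133 g

Q = I·t = 45.30 × 38160 = 1729000 C.
n(e⁻) = 1729000/96485 = 17.92 mol; theoretically n(Mg) = 17.92/2 = 8.958 mol, m_theo = 217.8 g.
At 60.9 % efficiency, m_actual = 0.609 × 217.8 = 133 g.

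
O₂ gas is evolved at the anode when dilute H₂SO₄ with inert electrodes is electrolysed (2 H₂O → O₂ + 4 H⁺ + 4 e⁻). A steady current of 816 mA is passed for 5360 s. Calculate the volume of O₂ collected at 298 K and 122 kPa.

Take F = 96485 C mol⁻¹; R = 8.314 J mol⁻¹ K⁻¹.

Q = I·t = 0.8160 A × 5360.0 s = 4374 C.
n(e⁻) = Q/F = 4374 / 96485 = 0.04533 mol.
4 electrons are transferred per O₂ molecule, so n(O₂) = 0.04533 / 4 = 0.01133 mol.
V = nRT/P = (0.01133 × 8.314 × 298) / (122 × 10³ Pa) = 2.30 × 10⁻⁴ m³ = 0.230 L.

0.230 L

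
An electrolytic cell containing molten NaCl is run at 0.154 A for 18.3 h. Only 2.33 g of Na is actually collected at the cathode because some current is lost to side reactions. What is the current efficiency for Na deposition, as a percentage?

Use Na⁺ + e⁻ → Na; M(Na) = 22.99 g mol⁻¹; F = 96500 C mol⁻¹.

96.4 %

Q = I·t = 0.1540 × 65880 = 10150 C; n(e⁻) = 10150/96500 = 0.1051 mol.
Theoretical n(Na) = n(e⁻)/1 = 0.1051 mol, i.e. m_theo = 0.1051 × 22.99 = 2.417 g.
Efficiency = m_actual / m_theo = 2.33 / 2.417 = 96.4 %.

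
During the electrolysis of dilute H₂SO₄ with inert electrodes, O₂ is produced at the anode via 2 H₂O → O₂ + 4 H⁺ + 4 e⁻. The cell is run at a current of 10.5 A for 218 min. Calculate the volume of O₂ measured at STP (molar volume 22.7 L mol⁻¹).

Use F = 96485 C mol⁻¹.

Q = I·t = 10.50 A × 13080 s = 137300 C.
n(e⁻) = Q/F = 137300 / 96485 = 1.423 mol.
4 electrons are transferred per O₂ molecule, so n(O₂) = 1.423 / 4 = 0.3559 mol.
V = n × V_m = 0.3559 × 22.7 = 8.08 L.

8.08 L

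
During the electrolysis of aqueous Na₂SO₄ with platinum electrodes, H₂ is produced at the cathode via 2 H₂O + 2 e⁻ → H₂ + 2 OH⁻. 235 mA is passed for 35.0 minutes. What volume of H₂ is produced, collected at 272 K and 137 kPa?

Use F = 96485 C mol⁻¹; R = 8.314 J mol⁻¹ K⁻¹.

0.0422 L

Q = I·t = 0.2350 A × 2100.0 s = 493.5 C.
n(e⁻) = Q/F = 493.5 / 96485 = 0.005115 mol.
2 electrons are transferred per H₂ molecule, so n(H₂) = 0.005115 / 2 = 0.002557 mol.
V = nRT/P = (0.002557 × 8.314 × 272) / (137 × 10³ Pa) = 4.22 × 10⁻⁵ m³ = 0.0422 L.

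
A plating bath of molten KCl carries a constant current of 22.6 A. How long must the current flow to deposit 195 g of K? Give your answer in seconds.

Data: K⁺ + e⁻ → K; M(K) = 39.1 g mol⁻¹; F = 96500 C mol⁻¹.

n(K) = m/M = 195 / 39.1 = 4.987 mol.
Each K atom requires 1 electron, so n(e⁻) = 1 × 4.987 = 4.987 mol.
Q = n(e⁻)·F = 4.987 × 96500 = 481300 C.
t = Q/I = 481300 / 22.60 A = 21290 s.

21300 s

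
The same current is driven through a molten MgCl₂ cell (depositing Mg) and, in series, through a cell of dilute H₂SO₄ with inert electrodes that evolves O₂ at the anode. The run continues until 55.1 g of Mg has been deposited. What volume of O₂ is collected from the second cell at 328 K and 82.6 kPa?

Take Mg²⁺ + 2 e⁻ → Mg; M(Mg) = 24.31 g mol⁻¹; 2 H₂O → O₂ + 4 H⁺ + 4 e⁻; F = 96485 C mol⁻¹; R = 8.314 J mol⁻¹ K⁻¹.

37.4 L

n(Mg) = 55.1 / 24.31 = 2.267 mol, so n(e⁻) = 2 × 2.267 = 4.533 mol.
The cells are in series, so the same 4.533 mol of electrons passes through the second cell.
2 H₂O → O₂ + 4 H⁺ + 4 e⁻ — 4 mol e⁻ per mol O₂, so n(O₂) = 4.533/4 = 1.133 mol.
V = nRT/P = (1.133 × 8.314 × 328) / (82.6 × 10³) = 0.0374 m³ = 37.4 L.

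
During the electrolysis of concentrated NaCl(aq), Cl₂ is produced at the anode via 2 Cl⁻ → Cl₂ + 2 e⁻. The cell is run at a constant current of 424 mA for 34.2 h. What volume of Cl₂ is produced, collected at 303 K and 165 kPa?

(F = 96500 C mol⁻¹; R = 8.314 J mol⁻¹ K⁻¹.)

Q = I·t = 0.4240 A × 123120 s = 52200 C.
n(e⁻) = Q/F = 52200 / 96500 = 0.5410 mol.
2 electrons are transferred per Cl₂ molecule, so n(Cl₂) = 0.5410 / 2 = 0.2705 mol.
V = nRT/P = (0.2705 × 8.314 × 303) / (165 × 10³ Pa) = 0.00413 m³ = 4.13 L.

4.13 L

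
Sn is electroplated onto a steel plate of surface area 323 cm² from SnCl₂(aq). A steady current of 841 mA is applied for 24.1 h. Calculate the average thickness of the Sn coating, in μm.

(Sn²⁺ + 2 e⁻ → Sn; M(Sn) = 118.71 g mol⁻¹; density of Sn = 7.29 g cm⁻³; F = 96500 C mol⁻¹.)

Q = I·t = 0.8410 × 86760 = 72970 C; n(e⁻) = 0.7561 mol.
n(Sn) = n(e⁻)/2 = 0.3781 mol, so m = 0.3781 × 118.71 = 44.88 g.
Volume = m/ρ = 44.88 / 7.29 = 6.156 cm³.
Thickness = V/A = 6.156 / 323 = 0.0191 cm = 191 μm.

191 μm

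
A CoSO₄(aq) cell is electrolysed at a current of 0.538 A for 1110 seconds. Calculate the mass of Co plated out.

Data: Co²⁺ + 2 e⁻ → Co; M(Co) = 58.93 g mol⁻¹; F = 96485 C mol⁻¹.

Q = I·t = 0.5380 A × 1110.0 s = 597.2 C.
n(e⁻) = Q/F = 597.2 / 96485 = 0.006189 mol.
Co²⁺ + 2 e⁻ → Co, so n(Co) = n(e⁻)/2 = 0.003095 mol.
m = n·M = 0.003095 × 58.93 = 0.182 g.

0.182 g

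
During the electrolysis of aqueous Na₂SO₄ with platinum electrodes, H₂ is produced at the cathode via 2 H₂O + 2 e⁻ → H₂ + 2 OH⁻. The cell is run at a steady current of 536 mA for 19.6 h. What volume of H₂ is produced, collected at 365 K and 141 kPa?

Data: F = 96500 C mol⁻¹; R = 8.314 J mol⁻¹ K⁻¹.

Q = I·t = 0.5360 A × 70560 s = 37820 C.
n(e⁻) = Q/F = 37820 / 96500 = 0.3919 mol.
2 electrons are transferred per H₂ molecule, so n(H₂) = 0.3919 / 2 = 0.1960 mol.
V = nRT/P = (0.1960 × 8.314 × 365) / (141 × 10³ Pa) = 0.00422 m³ = 4.22 L.

4.22 L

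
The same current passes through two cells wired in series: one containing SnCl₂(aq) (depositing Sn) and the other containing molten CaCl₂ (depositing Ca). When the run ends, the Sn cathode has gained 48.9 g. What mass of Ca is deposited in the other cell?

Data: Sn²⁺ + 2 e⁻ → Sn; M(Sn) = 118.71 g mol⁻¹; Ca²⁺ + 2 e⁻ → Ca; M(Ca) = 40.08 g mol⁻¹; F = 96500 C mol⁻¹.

n(Sn) = 48.9 / 118.71 = 0.4119 mol.
Since Sn²⁺ + 2 e⁻ → Sn, n(e⁻) passed = 2 × 0.4119 = 0.8239 mol.
Cells in series carry the same charge, so the same 0.8239 mol of electrons passes through cell 2.
Ca²⁺ + 2 e⁻ → Ca, so n(Ca) = 0.8239 / 2 = 0.4119 mol.
m(Ca) = 0.4119 × 40.08 = 16.5 g.

16.5 g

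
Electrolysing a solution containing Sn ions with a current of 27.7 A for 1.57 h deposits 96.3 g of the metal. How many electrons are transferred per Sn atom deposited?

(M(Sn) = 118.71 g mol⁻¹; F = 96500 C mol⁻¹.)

Q = I·t = 27.70 A × 5652.0 s = 156600 C, so n(e⁻) = 156600/96500 = 1.622 mol.
n(Sn) deposited = 96.3 / 118.71 = 0.8112 mol.
Electrons per atom = n(e⁻)/n(Sn) = 1.622 / 0.8112 = 2.00 ≈ 2, so the ion is Sn²⁺.

2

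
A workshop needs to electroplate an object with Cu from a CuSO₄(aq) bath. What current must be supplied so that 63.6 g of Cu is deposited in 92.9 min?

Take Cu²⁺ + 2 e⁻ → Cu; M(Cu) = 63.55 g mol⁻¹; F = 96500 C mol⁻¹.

34.7 A

n(Cu) = 63.6 / 63.55 = 1.001 mol.
n(e⁻) = 2 × 1.001 = 2.002 mol.
Q = n(e⁻)·F = 2.002 × 96500 = 193200 C.
I = Q/t = 193200 / 5574.0 s = 34.7 A.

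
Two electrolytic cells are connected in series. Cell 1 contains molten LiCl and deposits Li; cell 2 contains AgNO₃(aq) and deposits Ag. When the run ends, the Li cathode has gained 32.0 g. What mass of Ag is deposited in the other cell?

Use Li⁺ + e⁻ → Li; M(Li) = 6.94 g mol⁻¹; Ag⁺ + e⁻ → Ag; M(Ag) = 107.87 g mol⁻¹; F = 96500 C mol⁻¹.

497 g

n(Li) = 32.0 / 6.94 = 4.611 mol.
Since Li⁺ + e⁻ → Li, n(e⁻) passed = 1 × 4.611 = 4.611 mol.
Cells in series carry the same charge, so the same 4.611 mol of electrons passes through cell 2.
Ag⁺ + e⁻ → Ag, so n(Ag) = 4.611 / 1 = 4.611 mol.
m(Ag) = 4.611 × 107.87 = 497 g.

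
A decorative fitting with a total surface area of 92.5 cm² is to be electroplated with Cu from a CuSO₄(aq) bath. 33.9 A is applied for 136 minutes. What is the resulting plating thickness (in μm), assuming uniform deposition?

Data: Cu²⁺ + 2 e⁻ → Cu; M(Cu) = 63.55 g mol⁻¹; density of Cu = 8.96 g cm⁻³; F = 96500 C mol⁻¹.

1100 μm

Q = I·t = 33.90 × 8160.0 = 276600 C; n(e⁻) = 2.867 mol.
n(Cu) = n(e⁻)/2 = 1.433 mol, so m = 1.433 × 63.55 = 91.09 g.
Volume = m/ρ = 91.09 / 8.96 = 10.17 cm³.
Thickness = V/A = 10.17 / 92.5 = 0.110 cm = 1100 μm.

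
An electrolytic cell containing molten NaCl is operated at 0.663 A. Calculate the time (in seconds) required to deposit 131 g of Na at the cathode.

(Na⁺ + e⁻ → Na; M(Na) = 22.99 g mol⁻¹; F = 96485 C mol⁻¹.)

8.29 × 10⁵ s

n(Na) = m/M = 131 / 22.99 = 5.698 mol.
Each Na atom requires 1 electron, so n(e⁻) = 1 × 5.698 = 5.698 mol.
Q = n(e⁻)·F = 5.698 × 96485 = 549800 C.
t = Q/I = 549800 / 0.6630 A = 829200 s.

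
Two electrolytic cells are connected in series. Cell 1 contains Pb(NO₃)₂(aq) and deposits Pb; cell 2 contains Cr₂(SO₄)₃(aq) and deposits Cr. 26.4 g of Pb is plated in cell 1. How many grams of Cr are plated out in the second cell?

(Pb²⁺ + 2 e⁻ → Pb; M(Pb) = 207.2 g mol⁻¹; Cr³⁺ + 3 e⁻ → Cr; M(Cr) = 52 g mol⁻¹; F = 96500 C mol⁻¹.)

4.42 g

n(Pb) = 26.4 / 207.2 = 0.1274 mol.
Since Pb²⁺ + 2 e⁻ → Pb, n(e⁻) passed = 2 × 0.1274 = 0.2548 mol.
Cells in series carry the same charge, so the same 0.2548 mol of electrons passes through cell 2.
Cr³⁺ + 3 e⁻ → Cr, so n(Cr) = 0.2548 / 3 = 0.08494 mol.
m(Cr) = 0.08494 × 52 = 4.42 g.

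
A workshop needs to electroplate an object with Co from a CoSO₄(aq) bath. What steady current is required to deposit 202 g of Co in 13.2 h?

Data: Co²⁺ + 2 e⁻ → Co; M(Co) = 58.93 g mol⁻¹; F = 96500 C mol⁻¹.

13.9 A

n(Co) = 202 / 58.93 = 3.428 mol.
n(e⁻) = 2 × 3.428 = 6.856 mol.
Q = n(e⁻)·F = 6.856 × 96500 = 661600 C.
I = Q/t = 661600 / 47520 s = 13.9 A.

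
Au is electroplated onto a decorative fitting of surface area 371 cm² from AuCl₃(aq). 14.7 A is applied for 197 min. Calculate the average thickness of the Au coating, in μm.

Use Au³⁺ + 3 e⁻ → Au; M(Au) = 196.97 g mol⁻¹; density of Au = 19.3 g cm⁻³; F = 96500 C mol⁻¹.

Q = I·t = 14.70 × 11820 = 173800 C; n(e⁻) = 1.801 mol.
n(Au) = n(e⁻)/3 = 0.6002 mol, so m = 0.6002 × 196.97 = 118.2 g.
Volume = m/ρ = 118.2 / 19.3 = 6.125 cm³.
Thickness = V/A = 6.125 / 371 = 0.0165 cm = 165 μm.

165 μm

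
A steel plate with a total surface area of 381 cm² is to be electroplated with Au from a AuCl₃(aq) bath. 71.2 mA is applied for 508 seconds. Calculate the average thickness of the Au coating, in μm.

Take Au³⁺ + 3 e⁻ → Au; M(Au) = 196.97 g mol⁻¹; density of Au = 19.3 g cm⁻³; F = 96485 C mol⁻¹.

Q = I·t = 0.07120 × 508.00 = 36.17 C; n(e⁻) = 0.0003749 mol.
n(Au) = n(e⁻)/3 = 0.0001250 mol, so m = 0.0001250 × 196.97 = 0.02461 g.
Volume = m/ρ = 0.02461 / 19.3 = 0.001275 cm³.
Thickness = V/A = 0.001275 / 381 = 3.35 × 10⁻⁶ cm = 0.0335 μm.

0.0335 μm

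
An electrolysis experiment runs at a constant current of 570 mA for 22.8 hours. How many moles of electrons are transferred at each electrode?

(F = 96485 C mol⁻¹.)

0.485 mol

Q = I·t = 0.5700 A × 82080 s = 46790 C.
n(e⁻) = Q/F = 46790 / 96485 = 0.485 mol.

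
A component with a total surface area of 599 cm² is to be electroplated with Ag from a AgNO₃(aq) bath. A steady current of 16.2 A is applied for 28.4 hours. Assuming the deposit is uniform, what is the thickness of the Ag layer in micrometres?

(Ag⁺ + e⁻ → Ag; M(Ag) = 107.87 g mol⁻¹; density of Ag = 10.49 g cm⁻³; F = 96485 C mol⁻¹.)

2950 μm

Q = I·t = 16.20 × 102240 = 1656000 C; n(e⁻) = 17.17 mol.
n(Ag) = n(e⁻)/1 = 17.17 mol, so m = 17.17 × 107.87 = 1852 g.
Volume = m/ρ = 1852 / 10.49 = 176.5 cm³.
Thickness = V/A = 176.5 / 599 = 0.295 cm = 2950 μm.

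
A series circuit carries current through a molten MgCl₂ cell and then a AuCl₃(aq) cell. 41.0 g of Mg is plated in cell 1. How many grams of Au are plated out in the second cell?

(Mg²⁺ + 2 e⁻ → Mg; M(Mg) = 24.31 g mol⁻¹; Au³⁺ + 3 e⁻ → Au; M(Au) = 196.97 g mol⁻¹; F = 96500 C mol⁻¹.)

n(Mg) = 41.0 / 24.31 = 1.687 mol.
Since Mg²⁺ + 2 e⁻ → Mg, n(e⁻) passed = 2 × 1.687 = 3.373 mol.
Cells in series carry the same charge, so the same 3.373 mol of electrons passes through cell 2.
Au³⁺ + 3 e⁻ → Au, so n(Au) = 3.373 / 3 = 1.124 mol.
m(Au) = 1.124 × 196.97 = 221 g.

221 g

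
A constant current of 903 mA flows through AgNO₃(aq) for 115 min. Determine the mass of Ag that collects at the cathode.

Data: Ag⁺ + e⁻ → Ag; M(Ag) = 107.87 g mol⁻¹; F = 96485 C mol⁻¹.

Q = I·t = 0.9030 A × 6900.0 s = 6231 C.
n(e⁻) = Q/F = 6231 / 96485 = 0.06458 mol.
Ag⁺ + e⁻ → Ag, so n(Ag) = n(e⁻)/1 = 0.06458 mol.
m = n·M = 0.06458 × 107.87 = 6.97 g.

6.97 g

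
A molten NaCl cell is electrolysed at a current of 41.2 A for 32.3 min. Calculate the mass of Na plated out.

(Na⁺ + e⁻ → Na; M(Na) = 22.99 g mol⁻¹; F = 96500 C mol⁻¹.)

Q = I·t = 41.20 A × 1938.0 s = 79850 C.
n(e⁻) = Q/F = 79850 / 96500 = 0.8274 mol.
Na⁺ + e⁻ → Na, so n(Na) = n(e⁻)/1 = 0.8274 mol.
m = n·M = 0.8274 × 22.99 = 19.0 g.

19.0 g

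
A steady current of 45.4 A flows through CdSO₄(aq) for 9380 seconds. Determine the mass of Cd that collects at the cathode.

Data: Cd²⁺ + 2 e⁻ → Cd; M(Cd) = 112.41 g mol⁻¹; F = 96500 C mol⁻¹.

248 g

Q = I·t = 45.40 A × 9380.0 s = 425900 C.
n(e⁻) = Q/F = 425900 / 96500 = 4.413 mol.
Cd²⁺ + 2 e⁻ → Cd, so n(Cd) = n(e⁻)/2 = 2.206 mol.
m = n·M = 2.206 × 112.41 = 248 g.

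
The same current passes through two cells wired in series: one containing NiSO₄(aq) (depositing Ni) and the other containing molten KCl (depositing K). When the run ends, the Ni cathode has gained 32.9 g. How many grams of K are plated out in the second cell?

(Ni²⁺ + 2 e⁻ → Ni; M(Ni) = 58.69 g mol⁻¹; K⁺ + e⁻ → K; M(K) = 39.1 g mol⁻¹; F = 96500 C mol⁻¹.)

n(Ni) = 32.9 / 58.69 = 0.5606 mol.
Since Ni²⁺ + 2 e⁻ → Ni, n(e⁻) passed = 2 × 0.5606 = 1.121 mol.
Cells in series carry the same charge, so the same 1.121 mol of electrons passes through cell 2.
K⁺ + e⁻ → K, so n(K) = 1.121 / 1 = 1.121 mol.
m(K) = 1.121 × 39.1 = 43.8 g.

43.8 g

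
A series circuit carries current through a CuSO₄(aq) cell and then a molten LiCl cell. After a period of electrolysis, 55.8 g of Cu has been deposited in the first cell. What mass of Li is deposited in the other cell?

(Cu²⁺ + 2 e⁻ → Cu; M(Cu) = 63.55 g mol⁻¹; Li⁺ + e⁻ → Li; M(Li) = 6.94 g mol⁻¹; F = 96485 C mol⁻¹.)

n(Cu) = 55.8 / 63.55 = 0.8780 mol.
Since Cu²⁺ + 2 e⁻ → Cu, n(e⁻) passed = 2 × 0.8780 = 1.756 mol.
Cells in series carry the same charge, so the same 1.756 mol of electrons passes through cell 2.
Li⁺ + e⁻ → Li, so n(Li) = 1.756 / 1 = 1.756 mol.
m(Li) = 1.756 × 6.94 = 12.2 g.

12.2 g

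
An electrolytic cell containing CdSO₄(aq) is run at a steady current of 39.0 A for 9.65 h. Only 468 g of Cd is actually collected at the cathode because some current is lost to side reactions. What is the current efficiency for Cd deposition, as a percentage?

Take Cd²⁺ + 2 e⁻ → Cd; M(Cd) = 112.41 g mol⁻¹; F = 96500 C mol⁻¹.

59.3 %

Q = I·t = 39.00 × 34740 = 1355000 C; n(e⁻) = 1355000/96500 = 14.04 mol.
Theoretical n(Cd) = n(e⁻)/2 = 7.020 mol, i.e. m_theo = 7.020 × 112.41 = 789.1 g.
Efficiency = m_actual / m_theo = 468 / 789.1 = 59.3 %.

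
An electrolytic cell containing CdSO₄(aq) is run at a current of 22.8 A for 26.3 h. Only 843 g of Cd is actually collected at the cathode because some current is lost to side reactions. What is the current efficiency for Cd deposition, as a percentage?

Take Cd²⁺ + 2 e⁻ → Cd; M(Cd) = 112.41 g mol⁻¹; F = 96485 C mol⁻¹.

67.0 %

Q = I·t = 22.80 × 94680 = 2159000 C; n(e⁻) = 2159000/96485 = 22.37 mol.
Theoretical n(Cd) = n(e⁻)/2 = 11.19 mol, i.e. m_theo = 11.19 × 112.41 = 1258 g.
Efficiency = m_actual / m_theo = 843 / 1258 = 67.0 %.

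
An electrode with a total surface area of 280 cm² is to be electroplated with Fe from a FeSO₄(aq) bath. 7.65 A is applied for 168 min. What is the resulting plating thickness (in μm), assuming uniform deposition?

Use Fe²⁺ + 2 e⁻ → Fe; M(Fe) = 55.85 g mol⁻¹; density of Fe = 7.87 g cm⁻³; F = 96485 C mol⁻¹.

Q = I·t = 7.650 × 10080 = 77110 C; n(e⁻) = 0.7992 mol.
n(Fe) = n(e⁻)/2 = 0.3996 mol, so m = 0.3996 × 55.85 = 22.32 g.
Volume = m/ρ = 22.32 / 7.87 = 2.836 cm³.
Thickness = V/A = 2.836 / 280 = 0.0101 cm = 101 μm.

101 μm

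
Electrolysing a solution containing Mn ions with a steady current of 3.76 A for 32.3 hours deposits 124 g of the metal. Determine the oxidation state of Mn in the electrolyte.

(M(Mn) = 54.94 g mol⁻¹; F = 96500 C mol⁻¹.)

Q = I·t = 3.760 A × 116280 s = 437200 C, so n(e⁻) = 437200/96500 = 4.531 mol.
n(Mn) deposited = 124 / 54.94 = 2.257 mol.
Electrons per atom = n(e⁻)/n(Mn) = 4.531 / 2.257 = 2.01 ≈ 2, so the ion is Mn²⁺.

+2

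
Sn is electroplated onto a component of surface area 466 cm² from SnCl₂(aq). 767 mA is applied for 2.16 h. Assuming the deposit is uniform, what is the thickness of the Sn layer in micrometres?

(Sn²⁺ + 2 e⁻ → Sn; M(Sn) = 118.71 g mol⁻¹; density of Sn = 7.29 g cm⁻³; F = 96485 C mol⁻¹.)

Q = I·t = 0.7670 × 7776.0 = 5964 C; n(e⁻) = 0.06181 mol.
n(Sn) = n(e⁻)/2 = 0.03091 mol, so m = 0.03091 × 118.71 = 3.669 g.
Volume = m/ρ = 3.669 / 7.29 = 0.5033 cm³.
Thickness = V/A = 0.5033 / 466 = 0.00108 cm = 10.8 μm.

10.8 μm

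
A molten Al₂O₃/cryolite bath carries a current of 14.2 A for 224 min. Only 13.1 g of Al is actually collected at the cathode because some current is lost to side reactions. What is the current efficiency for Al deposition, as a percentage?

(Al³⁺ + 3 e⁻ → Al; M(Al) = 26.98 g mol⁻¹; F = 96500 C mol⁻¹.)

Q = I·t = 14.20 × 13440 = 190800 C; n(e⁻) = 190800/96500 = 1.978 mol.
Theoretical n(Al) = n(e⁻)/3 = 0.6592 mol, i.e. m_theo = 0.6592 × 26.98 = 17.79 g.
Efficiency = m_actual / m_theo = 13.1 / 17.79 = 73.7 %.

73.7 %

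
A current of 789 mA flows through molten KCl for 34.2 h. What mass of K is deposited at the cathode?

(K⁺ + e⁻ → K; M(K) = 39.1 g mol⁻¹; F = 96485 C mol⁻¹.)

Q = I·t = 0.7890 A × 123120 s = 97140 C.
n(e⁻) = Q/F = 97140 / 96485 = 1.007 mol.
K⁺ + e⁻ → K, so n(K) = n(e⁻)/1 = 1.007 mol.
m = n·M = 1.007 × 39.1 = 39.4 g.

39.4 g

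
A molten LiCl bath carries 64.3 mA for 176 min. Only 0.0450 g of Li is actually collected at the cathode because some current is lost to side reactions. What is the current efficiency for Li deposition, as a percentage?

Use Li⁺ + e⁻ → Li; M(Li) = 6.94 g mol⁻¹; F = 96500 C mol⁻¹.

92.2 %

Q = I·t = 0.06430 × 10560 = 679.0 C; n(e⁻) = 679.0/96500 = 0.007036 mol.
Theoretical n(Li) = n(e⁻)/1 = 0.007036 mol, i.e. m_theo = 0.007036 × 6.94 = 0.04883 g.
Efficiency = m_actual / m_theo = 0.0450 / 0.04883 = 92.2 %.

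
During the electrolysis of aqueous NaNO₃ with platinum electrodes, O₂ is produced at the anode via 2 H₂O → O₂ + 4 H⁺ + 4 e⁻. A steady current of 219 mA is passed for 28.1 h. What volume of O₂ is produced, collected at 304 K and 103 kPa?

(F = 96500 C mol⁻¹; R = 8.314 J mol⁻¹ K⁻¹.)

Q = I·t = 0.2190 A × 101160 s = 22150 C.
n(e⁻) = Q/F = 22150 / 96500 = 0.2296 mol.
4 electrons are transferred per O₂ molecule, so n(O₂) = 0.2296 / 4 = 0.05739 mol.
V = nRT/P = (0.05739 × 8.314 × 304) / (103 × 10³ Pa) = 0.00141 m³ = 1.41 L.

1.41 L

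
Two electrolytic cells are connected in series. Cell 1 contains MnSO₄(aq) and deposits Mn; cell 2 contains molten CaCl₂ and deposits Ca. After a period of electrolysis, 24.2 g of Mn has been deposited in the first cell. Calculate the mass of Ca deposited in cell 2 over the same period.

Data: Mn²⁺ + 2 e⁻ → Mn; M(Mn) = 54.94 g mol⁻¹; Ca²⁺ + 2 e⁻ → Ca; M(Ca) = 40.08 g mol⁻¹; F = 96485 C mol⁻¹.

n(Mn) = 24.2 / 54.94 = 0.4405 mol.
Since Mn²⁺ + 2 e⁻ → Mn, n(e⁻) passed = 2 × 0.4405 = 0.8810 mol.
Cells in series carry the same charge, so the same 0.8810 mol of electrons passes through cell 2.
Ca²⁺ + 2 e⁻ → Ca, so n(Ca) = 0.8810 / 2 = 0.4405 mol.
m(Ca) = 0.4405 × 40.08 = 17.7 g.

17.7 g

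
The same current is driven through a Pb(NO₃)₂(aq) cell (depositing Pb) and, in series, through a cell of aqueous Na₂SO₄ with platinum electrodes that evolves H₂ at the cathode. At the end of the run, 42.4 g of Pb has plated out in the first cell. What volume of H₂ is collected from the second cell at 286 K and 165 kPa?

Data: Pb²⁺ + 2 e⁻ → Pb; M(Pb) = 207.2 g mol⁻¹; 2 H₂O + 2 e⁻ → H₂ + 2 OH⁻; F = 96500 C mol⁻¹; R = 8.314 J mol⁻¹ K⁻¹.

n(Pb) = 42.4 / 207.2 = 0.2046 mol, so n(e⁻) = 2 × 0.2046 = 0.4093 mol.
The cells are in series, so the same 0.4093 mol of electrons passes through the second cell.
2 H₂O + 2 e⁻ → H₂ + 2 OH⁻ — 2 mol e⁻ per mol H₂, so n(H₂) = 0.4093/2 = 0.2046 mol.
V = nRT/P = (0.2046 × 8.314 × 286) / (165 × 10³) = 0.00295 m³ = 2.95 L.

2.95 L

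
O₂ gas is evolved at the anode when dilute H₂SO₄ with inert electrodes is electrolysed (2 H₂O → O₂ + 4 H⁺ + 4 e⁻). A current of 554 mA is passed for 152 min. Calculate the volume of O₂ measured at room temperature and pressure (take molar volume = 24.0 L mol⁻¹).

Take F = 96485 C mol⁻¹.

0.314 L

Q = I·t = 0.5540 A × 9120.0 s = 5052 C.
n(e⁻) = Q/F = 5052 / 96485 = 0.05237 mol.
4 electrons are transferred per O₂ molecule, so n(O₂) = 0.05237 / 4 = 0.01309 mol.
V = n × V_m = 0.01309 × 24.0 = 0.314 L.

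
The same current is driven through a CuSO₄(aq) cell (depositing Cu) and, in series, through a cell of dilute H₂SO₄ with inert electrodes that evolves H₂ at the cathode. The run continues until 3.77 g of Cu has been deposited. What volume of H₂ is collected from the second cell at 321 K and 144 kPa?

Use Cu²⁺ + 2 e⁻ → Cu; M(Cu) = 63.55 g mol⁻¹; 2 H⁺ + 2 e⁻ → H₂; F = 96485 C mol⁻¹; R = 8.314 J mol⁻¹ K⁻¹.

1.10 L

n(Cu) = 3.77 / 63.55 = 0.05932 mol, so n(e⁻) = 2 × 0.05932 = 0.1186 mol.
The cells are in series, so the same 0.1186 mol of electrons passes through the second cell.
2 H⁺ + 2 e⁻ → H₂ — 2 mol e⁻ per mol H₂, so n(H₂) = 0.1186/2 = 0.05932 mol.
V = nRT/P = (0.05932 × 8.314 × 321) / (144 × 10³) = 0.00110 m³ = 1.10 L.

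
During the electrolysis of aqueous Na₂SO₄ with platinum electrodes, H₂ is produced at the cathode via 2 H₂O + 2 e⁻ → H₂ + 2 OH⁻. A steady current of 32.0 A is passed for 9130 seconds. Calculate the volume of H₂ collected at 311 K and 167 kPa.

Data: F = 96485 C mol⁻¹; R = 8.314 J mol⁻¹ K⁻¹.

23.4 L

Q = I·t = 32.00 A × 9130.0 s = 292200 C.
n(e⁻) = Q/F = 292200 / 96485 = 3.028 mol.
2 electrons are transferred per H₂ molecule, so n(H₂) = 3.028 / 2 = 1.514 mol.
V = nRT/P = (1.514 × 8.314 × 311) / (167 × 10³ Pa) = 0.0234 m³ = 23.4 L.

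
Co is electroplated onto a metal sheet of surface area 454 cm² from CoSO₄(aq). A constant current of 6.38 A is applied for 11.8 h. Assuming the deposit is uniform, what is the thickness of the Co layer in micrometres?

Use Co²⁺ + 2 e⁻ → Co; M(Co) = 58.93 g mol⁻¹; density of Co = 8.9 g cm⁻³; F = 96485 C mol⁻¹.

205 μm

Q = I·t = 6.380 × 42480 = 271000 C; n(e⁻) = 2.809 mol.
n(Co) = n(e⁻)/2 = 1.404 mol, so m = 1.404 × 58.93 = 82.77 g.
Volume = m/ρ = 82.77 / 8.9 = 9.300 cm³.
Thickness = V/A = 9.300 / 454 = 0.0205 cm = 205 μm.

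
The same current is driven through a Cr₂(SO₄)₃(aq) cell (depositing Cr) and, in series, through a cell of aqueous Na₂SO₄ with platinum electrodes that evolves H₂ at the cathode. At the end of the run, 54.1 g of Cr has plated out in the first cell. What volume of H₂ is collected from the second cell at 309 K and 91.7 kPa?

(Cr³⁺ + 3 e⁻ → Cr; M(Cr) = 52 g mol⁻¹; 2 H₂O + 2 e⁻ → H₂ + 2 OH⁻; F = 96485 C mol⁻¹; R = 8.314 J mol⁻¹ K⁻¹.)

43.7 L

n(Cr) = 54.1 / 52 = 1.040 mol, so n(e⁻) = 3 × 1.040 = 3.121 mol.
The cells are in series, so the same 3.121 mol of electrons passes through the second cell.
2 H₂O + 2 e⁻ → H₂ + 2 OH⁻ — 2 mol e⁻ per mol H₂, so n(H₂) = 3.121/2 = 1.561 mol.
V = nRT/P = (1.561 × 8.314 × 309) / (91.7 × 10³) = 0.0437 m³ = 43.7 L.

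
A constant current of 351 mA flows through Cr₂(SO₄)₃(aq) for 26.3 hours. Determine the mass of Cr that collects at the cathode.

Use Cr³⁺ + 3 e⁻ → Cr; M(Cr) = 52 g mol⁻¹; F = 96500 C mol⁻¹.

Q = I·t = 0.3510 A × 94680 s = 33230 C.
n(e⁻) = Q/F = 33230 / 96500 = 0.3444 mol.
Cr³⁺ + 3 e⁻ → Cr, so n(Cr) = n(e⁻)/3 = 0.1148 mol.
m = n·M = 0.1148 × 52 = 5.97 g.

5.97 g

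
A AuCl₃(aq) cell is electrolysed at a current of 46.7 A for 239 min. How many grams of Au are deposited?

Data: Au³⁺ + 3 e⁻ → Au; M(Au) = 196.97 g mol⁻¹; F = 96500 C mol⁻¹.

Q = I·t = 46.70 A × 14340 s = 669700 C.
n(e⁻) = Q/F = 669700 / 96500 = 6.940 mol.
Au³⁺ + 3 e⁻ → Au, so n(Au) = n(e⁻)/3 = 2.313 mol.
m = n·M = 2.313 × 196.97 = 456 g.

456 g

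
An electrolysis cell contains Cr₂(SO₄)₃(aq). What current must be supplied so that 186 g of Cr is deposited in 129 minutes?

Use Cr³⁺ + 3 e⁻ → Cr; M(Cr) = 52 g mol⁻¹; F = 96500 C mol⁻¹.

n(Cr) = 186 / 52 = 3.577 mol.
n(e⁻) = 3 × 3.577 = 10.73 mol.
Q = n(e⁻)·F = 10.73 × 96500 = 1036000 C.
I = Q/t = 1036000 / 7740.0 s = 134 A.

134 A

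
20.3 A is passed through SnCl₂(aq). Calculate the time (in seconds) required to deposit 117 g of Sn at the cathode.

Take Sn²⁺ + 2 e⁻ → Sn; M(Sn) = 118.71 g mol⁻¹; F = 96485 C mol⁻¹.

n(Sn) = m/M = 117 / 118.71 = 0.9856 mol.
Each Sn atom requires 2 electrons, so n(e⁻) = 2 × 0.9856 = 1.971 mol.
Q = n(e⁻)·F = 1.971 × 96485 = 190200 C.
t = Q/I = 190200 / 20.30 A = 9369 s.

9370 s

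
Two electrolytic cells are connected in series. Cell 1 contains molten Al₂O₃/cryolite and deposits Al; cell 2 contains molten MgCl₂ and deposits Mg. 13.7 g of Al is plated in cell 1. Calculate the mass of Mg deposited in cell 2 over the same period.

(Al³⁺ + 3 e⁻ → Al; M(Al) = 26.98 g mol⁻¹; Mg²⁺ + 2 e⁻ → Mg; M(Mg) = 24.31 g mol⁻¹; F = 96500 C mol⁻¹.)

18.5 g

n(Al) = 13.7 / 26.98 = 0.5078 mol.
Since Al³⁺ + 3 e⁻ → Al, n(e⁻) passed = 3 × 0.5078 = 1.523 mol.
Cells in series carry the same charge, so the same 1.523 mol of electrons passes through cell 2.
Mg²⁺ + 2 e⁻ → Mg, so n(Mg) = 1.523 / 2 = 0.7617 mol.
m(Mg) = 0.7617 × 24.31 = 18.5 g.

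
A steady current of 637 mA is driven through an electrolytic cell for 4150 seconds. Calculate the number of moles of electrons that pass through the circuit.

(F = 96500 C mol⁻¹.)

Q = I·t = 0.6370 A × 4150.0 s = 2644 C.
n(e⁻) = Q/F = 2644 / 96500 = 0.0274 mol.

0.0274 mol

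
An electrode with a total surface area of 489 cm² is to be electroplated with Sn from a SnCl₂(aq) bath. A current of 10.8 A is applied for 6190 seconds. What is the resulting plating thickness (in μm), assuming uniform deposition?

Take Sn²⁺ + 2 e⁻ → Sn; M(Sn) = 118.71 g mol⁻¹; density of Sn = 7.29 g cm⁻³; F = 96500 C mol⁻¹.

115 μm

Q = I·t = 10.80 × 6190.0 = 66850 C; n(e⁻) = 0.6928 mol.
n(Sn) = n(e⁻)/2 = 0.3464 mol, so m = 0.3464 × 118.71 = 41.12 g.
Volume = m/ρ = 41.12 / 7.29 = 5.640 cm³.
Thickness = V/A = 5.640 / 489 = 0.0115 cm = 115 μm.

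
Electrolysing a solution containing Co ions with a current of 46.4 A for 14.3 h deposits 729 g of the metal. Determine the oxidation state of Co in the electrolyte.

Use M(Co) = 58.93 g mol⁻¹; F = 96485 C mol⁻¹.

+2

Q = I·t = 46.40 A × 51480 s = 2389000 C, so n(e⁻) = 2389000/96485 = 24.76 mol.
n(Co) deposited = 729 / 58.93 = 12.37 mol.
Electrons per atom = n(e⁻)/n(Co) = 24.76 / 12.37 = 2.00 ≈ 2, so the ion is Co²⁺.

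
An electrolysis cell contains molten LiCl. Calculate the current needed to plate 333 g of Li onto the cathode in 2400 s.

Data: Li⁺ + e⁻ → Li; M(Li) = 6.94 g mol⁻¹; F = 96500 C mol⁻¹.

1930 A

n(Li) = 333 / 6.94 = 47.98 mol.
n(e⁻) = 1 × 47.98 = 47.98 mol.
Q = n(e⁻)·F = 47.98 × 96500 = 4630000 C.
I = Q/t = 4630000 / 2400.0 s = 1930 A.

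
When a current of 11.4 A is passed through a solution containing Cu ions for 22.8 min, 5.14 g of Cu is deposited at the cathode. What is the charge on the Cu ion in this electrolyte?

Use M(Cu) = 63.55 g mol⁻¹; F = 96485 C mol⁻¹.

+2

Q = I·t = 11.40 A × 1368.0 s = 15600 C, so n(e⁻) = 15600/96485 = 0.1616 mol.
n(Cu) deposited = 5.14 / 63.55 = 0.08088 mol.
Electrons per atom = n(e⁻)/n(Cu) = 0.1616 / 0.08088 = 2.00 ≈ 2, so the ion is Cu²⁺.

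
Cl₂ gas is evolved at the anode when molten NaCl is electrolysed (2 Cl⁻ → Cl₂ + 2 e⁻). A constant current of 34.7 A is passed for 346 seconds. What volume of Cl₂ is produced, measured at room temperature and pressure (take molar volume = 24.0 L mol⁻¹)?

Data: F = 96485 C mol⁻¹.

1.49 L

Q = I·t = 34.70 A × 346.00 s = 12010 C.
n(e⁻) = Q/F = 12010 / 96485 = 0.1244 mol.
2 electrons are transferred per Cl₂ molecule, so n(Cl₂) = 0.1244 / 2 = 0.06222 mol.
V = n × V_m = 0.06222 × 24.0 = 1.49 L.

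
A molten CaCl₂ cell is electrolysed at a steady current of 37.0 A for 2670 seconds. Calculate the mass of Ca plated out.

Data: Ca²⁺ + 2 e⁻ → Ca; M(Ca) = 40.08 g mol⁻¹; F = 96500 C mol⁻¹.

20.5 g

Q = I·t = 37.00 A × 2670.0 s = 98790 C.
n(e⁻) = Q/F = 98790 / 96500 = 1.024 mol.
Ca²⁺ + 2 e⁻ → Ca, so n(Ca) = n(e⁻)/2 = 0.5119 mol.
m = n·M = 0.5119 × 40.08 = 20.5 g.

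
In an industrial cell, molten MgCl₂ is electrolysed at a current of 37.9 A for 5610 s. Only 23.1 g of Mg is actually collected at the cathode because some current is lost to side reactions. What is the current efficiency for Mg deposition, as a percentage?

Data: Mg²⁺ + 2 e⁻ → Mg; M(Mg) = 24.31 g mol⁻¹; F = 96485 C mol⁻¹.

86.2 %

Q = I·t = 37.90 × 5610.0 = 212600 C; n(e⁻) = 212600/96485 = 2.204 mol.
Theoretical n(Mg) = n(e⁻)/2 = 1.102 mol, i.e. m_theo = 1.102 × 24.31 = 26.79 g.
Efficiency = m_actual / m_theo = 23.1 / 26.79 = 86.2 %.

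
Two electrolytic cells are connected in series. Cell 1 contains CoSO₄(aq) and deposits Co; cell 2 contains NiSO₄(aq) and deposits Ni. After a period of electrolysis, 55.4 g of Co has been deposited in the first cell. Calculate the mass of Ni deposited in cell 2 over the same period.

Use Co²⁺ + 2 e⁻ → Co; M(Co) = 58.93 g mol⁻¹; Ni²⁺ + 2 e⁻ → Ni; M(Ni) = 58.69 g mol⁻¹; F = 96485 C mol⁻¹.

55.2 g

n(Co) = 55.4 / 58.93 = 0.9401 mol.
Since Co²⁺ + 2 e⁻ → Co, n(e⁻) passed = 2 × 0.9401 = 1.880 mol.
Cells in series carry the same charge, so the same 1.880 mol of electrons passes through cell 2.
Ni²⁺ + 2 e⁻ → Ni, so n(Ni) = 1.880 / 2 = 0.9401 mol.
m(Ni) = 0.9401 × 58.69 = 55.2 g.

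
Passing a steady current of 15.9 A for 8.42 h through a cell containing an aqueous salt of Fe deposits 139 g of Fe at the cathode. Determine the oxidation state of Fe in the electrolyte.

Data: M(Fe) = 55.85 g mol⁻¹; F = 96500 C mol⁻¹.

Q = I·t = 15.90 A × 30312 s = 482000 C, so n(e⁻) = 482000/96500 = 4.994 mol.
n(Fe) deposited = 139 / 55.85 = 2.489 mol.
Electrons per atom = n(e⁻)/n(Fe) = 4.994 / 2.489 = 2.01 ≈ 2, so the ion is Fe²⁺.

+2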